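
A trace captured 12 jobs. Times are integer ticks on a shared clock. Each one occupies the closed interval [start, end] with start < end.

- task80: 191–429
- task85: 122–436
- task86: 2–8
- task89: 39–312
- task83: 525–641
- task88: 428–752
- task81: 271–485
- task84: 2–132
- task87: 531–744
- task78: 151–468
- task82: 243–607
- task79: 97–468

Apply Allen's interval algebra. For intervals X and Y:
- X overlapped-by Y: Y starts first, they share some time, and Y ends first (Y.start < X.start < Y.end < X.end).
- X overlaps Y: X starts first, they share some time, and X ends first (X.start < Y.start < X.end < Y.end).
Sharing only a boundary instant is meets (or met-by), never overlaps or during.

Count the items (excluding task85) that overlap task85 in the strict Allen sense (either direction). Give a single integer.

Target task85 = [122, 436].
task78 [151, 468] → overlapped-by → counts.
task79 [97, 468] → contains → no.
task80 [191, 429] → during → no.
task81 [271, 485] → overlapped-by → counts.
task82 [243, 607] → overlapped-by → counts.
task83 [525, 641] → after → no.
task84 [2, 132] → overlaps → counts.
task86 [2, 8] → before → no.
task87 [531, 744] → after → no.
task88 [428, 752] → overlapped-by → counts.
task89 [39, 312] → overlaps → counts.
Total: 6.

6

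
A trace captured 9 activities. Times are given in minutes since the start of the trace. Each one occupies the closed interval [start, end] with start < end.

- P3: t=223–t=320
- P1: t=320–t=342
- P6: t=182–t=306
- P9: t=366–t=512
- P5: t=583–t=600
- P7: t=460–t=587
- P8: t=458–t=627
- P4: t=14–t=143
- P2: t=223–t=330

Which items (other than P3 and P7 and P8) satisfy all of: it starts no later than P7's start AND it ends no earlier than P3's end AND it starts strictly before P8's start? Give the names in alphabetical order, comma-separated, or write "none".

P1, P2, P9

Conditions: its start is no later than P7's start (X.start <= t=460) AND its end is no earlier than P3's end (X.end >= t=320) AND its start is strictly before P8's start (X.start < t=458).
P1: start t=320 <= t=460? ✓; end t=342 >= t=320? ✓; start t=320 < t=458? ✓ → yes.
P2: start t=223 <= t=460? ✓; end t=330 >= t=320? ✓; start t=223 < t=458? ✓ → yes.
P4: start t=14 <= t=460? ✓; end t=143 >= t=320? ✗; start t=14 < t=458? ✓ → no.
P5: start t=583 <= t=460? ✗; end t=600 >= t=320? ✓; start t=583 < t=458? ✗ → no.
P6: start t=182 <= t=460? ✓; end t=306 >= t=320? ✗; start t=182 < t=458? ✓ → no.
P9: start t=366 <= t=460? ✓; end t=512 >= t=320? ✓; start t=366 < t=458? ✓ → yes.
Result: P1, P2, P9.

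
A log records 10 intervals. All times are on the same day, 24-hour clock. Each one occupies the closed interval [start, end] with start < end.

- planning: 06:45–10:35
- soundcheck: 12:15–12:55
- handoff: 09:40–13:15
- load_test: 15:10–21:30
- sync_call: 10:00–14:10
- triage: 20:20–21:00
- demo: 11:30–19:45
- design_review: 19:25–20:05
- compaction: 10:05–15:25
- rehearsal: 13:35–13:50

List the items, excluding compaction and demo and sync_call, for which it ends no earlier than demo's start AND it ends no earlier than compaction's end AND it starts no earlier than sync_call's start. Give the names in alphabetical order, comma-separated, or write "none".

Conditions: its end is no earlier than demo's start (X.end >= 11:30) AND its end is no earlier than compaction's end (X.end >= 15:25) AND its start is no earlier than sync_call's start (X.start >= 10:00).
design_review: end 20:05 >= 11:30? ✓; end 20:05 >= 15:25? ✓; start 19:25 >= 10:00? ✓ → yes.
handoff: end 13:15 >= 11:30? ✓; end 13:15 >= 15:25? ✗; start 09:40 >= 10:00? ✗ → no.
load_test: end 21:30 >= 11:30? ✓; end 21:30 >= 15:25? ✓; start 15:10 >= 10:00? ✓ → yes.
planning: end 10:35 >= 11:30? ✗; end 10:35 >= 15:25? ✗; start 06:45 >= 10:00? ✗ → no.
rehearsal: end 13:50 >= 11:30? ✓; end 13:50 >= 15:25? ✗; start 13:35 >= 10:00? ✓ → no.
soundcheck: end 12:55 >= 11:30? ✓; end 12:55 >= 15:25? ✗; start 12:15 >= 10:00? ✓ → no.
triage: end 21:00 >= 11:30? ✓; end 21:00 >= 15:25? ✓; start 20:20 >= 10:00? ✓ → yes.
Result: design_review, load_test, triage.

design_review, load_test, triage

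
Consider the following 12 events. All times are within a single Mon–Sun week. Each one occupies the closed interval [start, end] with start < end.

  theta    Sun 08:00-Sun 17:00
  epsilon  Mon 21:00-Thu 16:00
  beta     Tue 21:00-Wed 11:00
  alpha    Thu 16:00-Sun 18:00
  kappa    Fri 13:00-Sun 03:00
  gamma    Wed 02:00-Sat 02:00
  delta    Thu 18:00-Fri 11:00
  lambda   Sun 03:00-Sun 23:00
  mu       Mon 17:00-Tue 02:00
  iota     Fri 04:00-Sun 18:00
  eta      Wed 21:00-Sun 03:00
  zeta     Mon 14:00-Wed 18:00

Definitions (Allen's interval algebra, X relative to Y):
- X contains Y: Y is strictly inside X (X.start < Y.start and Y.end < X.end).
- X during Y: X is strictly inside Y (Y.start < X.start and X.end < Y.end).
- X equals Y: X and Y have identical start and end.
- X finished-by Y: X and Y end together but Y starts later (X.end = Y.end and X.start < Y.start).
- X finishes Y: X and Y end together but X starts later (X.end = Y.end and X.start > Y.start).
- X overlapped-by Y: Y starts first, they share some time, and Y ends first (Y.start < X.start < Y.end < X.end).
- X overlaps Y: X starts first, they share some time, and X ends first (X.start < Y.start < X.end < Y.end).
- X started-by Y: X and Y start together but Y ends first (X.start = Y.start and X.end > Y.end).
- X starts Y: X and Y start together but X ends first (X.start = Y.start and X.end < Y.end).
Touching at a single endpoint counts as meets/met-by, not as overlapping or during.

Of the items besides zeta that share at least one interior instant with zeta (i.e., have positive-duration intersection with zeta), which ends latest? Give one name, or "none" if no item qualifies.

Target zeta = [Mon 14:00, Wed 18:00].
alpha [Thu 16:00, Sun 18:00] → after → excluded.
beta [Tue 21:00, Wed 11:00] → during → candidate.
delta [Thu 18:00, Fri 11:00] → after → excluded.
epsilon [Mon 21:00, Thu 16:00] → overlapped-by → candidate.
eta [Wed 21:00, Sun 03:00] → after → excluded.
gamma [Wed 02:00, Sat 02:00] → overlapped-by → candidate.
iota [Fri 04:00, Sun 18:00] → after → excluded.
kappa [Fri 13:00, Sun 03:00] → after → excluded.
lambda [Sun 03:00, Sun 23:00] → after → excluded.
mu [Mon 17:00, Tue 02:00] → during → candidate.
theta [Sun 08:00, Sun 17:00] → after → excluded.
Among candidates, latest end is Sat 02:00 → gamma.

gamma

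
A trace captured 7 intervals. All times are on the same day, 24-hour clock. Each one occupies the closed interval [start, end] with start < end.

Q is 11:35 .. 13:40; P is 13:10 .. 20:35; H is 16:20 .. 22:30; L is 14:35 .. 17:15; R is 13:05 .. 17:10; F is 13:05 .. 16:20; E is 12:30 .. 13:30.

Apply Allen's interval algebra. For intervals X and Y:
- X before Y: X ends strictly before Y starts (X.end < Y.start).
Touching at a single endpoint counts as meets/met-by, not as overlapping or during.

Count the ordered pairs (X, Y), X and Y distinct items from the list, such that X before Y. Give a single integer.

4

Checking all 42 ordered pairs for relation 'before'; matching pairs in alphabetical order:
(E, H): E before H ✓
(E, L): E before L ✓
(Q, H): Q before H ✓
(Q, L): Q before L ✓
Count: 4.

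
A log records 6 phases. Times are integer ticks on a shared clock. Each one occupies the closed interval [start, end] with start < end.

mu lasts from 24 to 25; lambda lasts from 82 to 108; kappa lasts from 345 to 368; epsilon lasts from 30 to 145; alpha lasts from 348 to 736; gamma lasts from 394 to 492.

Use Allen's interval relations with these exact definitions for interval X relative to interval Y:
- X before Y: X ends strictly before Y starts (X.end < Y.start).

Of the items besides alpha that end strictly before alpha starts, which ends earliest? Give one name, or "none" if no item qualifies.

Target alpha = [348, 736].
epsilon [30, 145] → before → candidate.
gamma [394, 492] → during → excluded.
kappa [345, 368] → overlaps → excluded.
lambda [82, 108] → before → candidate.
mu [24, 25] → before → candidate.
Among candidates, earliest end is 25 → mu.

mu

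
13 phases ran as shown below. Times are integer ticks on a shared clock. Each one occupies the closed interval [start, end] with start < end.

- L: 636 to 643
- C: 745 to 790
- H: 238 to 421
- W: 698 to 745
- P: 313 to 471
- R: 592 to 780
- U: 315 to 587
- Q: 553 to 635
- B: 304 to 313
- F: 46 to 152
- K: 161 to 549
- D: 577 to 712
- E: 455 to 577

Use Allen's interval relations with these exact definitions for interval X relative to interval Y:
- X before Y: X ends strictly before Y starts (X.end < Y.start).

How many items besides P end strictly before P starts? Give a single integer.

1

Target P = [313, 471].
B [304, 313] → meets → no.
C [745, 790] → after → no.
D [577, 712] → after → no.
E [455, 577] → overlapped-by → no.
F [46, 152] → before → counts.
H [238, 421] → overlaps → no.
K [161, 549] → contains → no.
L [636, 643] → after → no.
Q [553, 635] → after → no.
R [592, 780] → after → no.
U [315, 587] → overlapped-by → no.
W [698, 745] → after → no.
Total: 1.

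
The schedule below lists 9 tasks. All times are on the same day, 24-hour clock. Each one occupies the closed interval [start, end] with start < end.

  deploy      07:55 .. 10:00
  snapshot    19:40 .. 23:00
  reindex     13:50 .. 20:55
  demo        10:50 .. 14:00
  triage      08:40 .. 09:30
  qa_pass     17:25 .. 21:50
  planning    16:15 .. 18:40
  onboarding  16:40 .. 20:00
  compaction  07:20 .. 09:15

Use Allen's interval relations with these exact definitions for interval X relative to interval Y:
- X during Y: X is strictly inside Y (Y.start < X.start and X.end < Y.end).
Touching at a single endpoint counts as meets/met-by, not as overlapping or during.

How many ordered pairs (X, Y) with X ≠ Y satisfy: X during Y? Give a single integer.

Checking all 72 ordered pairs for relation 'during'; matching pairs in alphabetical order:
(onboarding, reindex): onboarding during reindex ✓
(planning, reindex): planning during reindex ✓
(triage, deploy): triage during deploy ✓
Count: 3.

3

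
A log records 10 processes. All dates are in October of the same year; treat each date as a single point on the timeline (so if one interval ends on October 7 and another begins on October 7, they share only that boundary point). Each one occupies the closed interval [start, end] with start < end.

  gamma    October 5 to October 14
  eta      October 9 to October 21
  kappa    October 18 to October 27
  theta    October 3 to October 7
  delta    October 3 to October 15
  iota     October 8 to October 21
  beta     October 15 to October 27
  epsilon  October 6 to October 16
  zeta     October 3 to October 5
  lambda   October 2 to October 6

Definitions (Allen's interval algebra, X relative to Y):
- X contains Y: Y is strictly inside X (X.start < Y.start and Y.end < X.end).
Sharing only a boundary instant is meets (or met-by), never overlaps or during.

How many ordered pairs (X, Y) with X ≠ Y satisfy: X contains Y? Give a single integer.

2

Checking all 90 ordered pairs for relation 'contains'; matching pairs in alphabetical order:
(delta, gamma): delta contains gamma ✓
(lambda, zeta): lambda contains zeta ✓
Count: 2.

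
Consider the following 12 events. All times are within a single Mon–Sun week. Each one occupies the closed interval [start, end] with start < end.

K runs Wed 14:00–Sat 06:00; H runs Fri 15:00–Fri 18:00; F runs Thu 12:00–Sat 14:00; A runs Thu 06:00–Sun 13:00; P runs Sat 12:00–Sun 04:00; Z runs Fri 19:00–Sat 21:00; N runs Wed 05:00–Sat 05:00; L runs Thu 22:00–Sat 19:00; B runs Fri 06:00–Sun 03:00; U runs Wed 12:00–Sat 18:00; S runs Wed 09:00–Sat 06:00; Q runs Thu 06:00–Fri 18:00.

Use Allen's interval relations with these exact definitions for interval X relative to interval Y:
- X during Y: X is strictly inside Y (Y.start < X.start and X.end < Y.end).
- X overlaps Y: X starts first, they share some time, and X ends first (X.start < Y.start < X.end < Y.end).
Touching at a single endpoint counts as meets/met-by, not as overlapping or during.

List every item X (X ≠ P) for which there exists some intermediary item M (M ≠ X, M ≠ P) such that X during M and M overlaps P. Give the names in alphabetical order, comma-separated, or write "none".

F, H, K, Q, Z

Target P = [Sat 12:00, Sun 04:00].
Intermediaries M with M overlaps P: B, F, L, U, Z.
Via B — items with X during B: H, Z.
Via F — items with X during F: H.
Via L — items with X during L: H.
Via U — items with X during U: F, H, K, Q.
Via Z — items with X during Z: none.
Union: F, H, K, Q, Z.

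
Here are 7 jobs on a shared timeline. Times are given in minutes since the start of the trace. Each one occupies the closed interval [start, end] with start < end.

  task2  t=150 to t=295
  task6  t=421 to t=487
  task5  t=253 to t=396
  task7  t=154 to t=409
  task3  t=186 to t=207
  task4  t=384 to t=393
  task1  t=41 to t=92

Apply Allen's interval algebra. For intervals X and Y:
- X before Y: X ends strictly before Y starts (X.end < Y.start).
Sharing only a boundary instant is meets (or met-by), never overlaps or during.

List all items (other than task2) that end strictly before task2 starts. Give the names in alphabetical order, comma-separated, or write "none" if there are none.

task1

Target task2 = [t=150, t=295].
task1 [t=41, t=92] → before → yes.
task3 [t=186, t=207] → during → no.
task4 [t=384, t=393] → after → no.
task5 [t=253, t=396] → overlapped-by → no.
task6 [t=421, t=487] → after → no.
task7 [t=154, t=409] → overlapped-by → no.
Result: task1.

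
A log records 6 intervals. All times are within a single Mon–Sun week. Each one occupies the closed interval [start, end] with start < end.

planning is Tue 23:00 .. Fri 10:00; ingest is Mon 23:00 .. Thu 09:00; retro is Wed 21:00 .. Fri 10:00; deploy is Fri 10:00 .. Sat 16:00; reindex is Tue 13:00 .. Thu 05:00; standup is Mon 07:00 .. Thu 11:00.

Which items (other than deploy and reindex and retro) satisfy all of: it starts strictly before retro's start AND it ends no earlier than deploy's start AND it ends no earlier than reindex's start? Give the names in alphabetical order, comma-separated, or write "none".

planning

Conditions: its start is strictly before retro's start (X.start < Wed 21:00) AND its end is no earlier than deploy's start (X.end >= Fri 10:00) AND its end is no earlier than reindex's start (X.end >= Tue 13:00).
ingest: start Mon 23:00 < Wed 21:00? ✓; end Thu 09:00 >= Fri 10:00? ✗; end Thu 09:00 >= Tue 13:00? ✓ → no.
planning: start Tue 23:00 < Wed 21:00? ✓; end Fri 10:00 >= Fri 10:00? ✓; end Fri 10:00 >= Tue 13:00? ✓ → yes.
standup: start Mon 07:00 < Wed 21:00? ✓; end Thu 11:00 >= Fri 10:00? ✗; end Thu 11:00 >= Tue 13:00? ✓ → no.
Result: planning.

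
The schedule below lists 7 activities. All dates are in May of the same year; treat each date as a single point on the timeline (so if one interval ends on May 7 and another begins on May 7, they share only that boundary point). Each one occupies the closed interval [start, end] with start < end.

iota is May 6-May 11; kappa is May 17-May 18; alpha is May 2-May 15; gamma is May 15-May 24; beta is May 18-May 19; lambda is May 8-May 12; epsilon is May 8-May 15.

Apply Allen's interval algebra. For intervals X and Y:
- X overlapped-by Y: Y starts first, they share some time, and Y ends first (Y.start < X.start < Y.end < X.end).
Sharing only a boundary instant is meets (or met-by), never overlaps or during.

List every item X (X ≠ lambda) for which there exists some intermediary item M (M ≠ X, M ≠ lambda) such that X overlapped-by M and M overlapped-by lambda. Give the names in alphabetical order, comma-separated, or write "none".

Target lambda = [May 8, May 12].
Intermediaries M with M overlapped-by lambda: none.
Union: none.

none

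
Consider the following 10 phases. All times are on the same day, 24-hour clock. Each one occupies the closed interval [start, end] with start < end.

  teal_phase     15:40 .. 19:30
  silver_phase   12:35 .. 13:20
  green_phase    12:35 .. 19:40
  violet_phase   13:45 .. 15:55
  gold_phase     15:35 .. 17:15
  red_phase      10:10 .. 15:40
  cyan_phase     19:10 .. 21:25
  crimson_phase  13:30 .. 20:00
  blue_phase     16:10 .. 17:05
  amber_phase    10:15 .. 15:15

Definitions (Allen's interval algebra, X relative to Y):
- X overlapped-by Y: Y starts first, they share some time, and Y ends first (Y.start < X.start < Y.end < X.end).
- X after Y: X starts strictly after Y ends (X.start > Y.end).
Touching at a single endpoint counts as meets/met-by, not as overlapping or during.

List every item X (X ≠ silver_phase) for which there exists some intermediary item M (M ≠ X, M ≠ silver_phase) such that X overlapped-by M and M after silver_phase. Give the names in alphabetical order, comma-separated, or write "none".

cyan_phase, gold_phase, teal_phase

Target silver_phase = [12:35, 13:20].
Intermediaries M with M after silver_phase: blue_phase, crimson_phase, cyan_phase, gold_phase, teal_phase, violet_phase.
Via blue_phase — items with X overlapped-by blue_phase: none.
Via crimson_phase — items with X overlapped-by crimson_phase: cyan_phase.
Via cyan_phase — items with X overlapped-by cyan_phase: none.
Via gold_phase — items with X overlapped-by gold_phase: teal_phase.
Via teal_phase — items with X overlapped-by teal_phase: cyan_phase.
Via violet_phase — items with X overlapped-by violet_phase: gold_phase, teal_phase.
Union: cyan_phase, gold_phase, teal_phase.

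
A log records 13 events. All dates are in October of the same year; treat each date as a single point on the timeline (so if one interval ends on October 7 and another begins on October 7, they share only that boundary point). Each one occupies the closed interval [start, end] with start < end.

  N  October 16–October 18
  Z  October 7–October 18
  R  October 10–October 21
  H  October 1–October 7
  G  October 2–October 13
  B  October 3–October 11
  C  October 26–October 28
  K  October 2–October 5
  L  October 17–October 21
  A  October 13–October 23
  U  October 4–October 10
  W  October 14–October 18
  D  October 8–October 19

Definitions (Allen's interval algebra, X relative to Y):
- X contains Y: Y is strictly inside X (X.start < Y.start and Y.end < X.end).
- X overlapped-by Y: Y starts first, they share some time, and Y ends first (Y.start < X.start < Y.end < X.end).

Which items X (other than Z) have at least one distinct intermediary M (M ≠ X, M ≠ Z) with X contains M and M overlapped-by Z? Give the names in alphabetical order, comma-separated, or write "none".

Target Z = [October 7, October 18].
Intermediaries M with M overlapped-by Z: A, D, L, R.
Via A — items with X contains A: none.
Via D — items with X contains D: none.
Via L — items with X contains L: A.
Via R — items with X contains R: none.
Union: A.

A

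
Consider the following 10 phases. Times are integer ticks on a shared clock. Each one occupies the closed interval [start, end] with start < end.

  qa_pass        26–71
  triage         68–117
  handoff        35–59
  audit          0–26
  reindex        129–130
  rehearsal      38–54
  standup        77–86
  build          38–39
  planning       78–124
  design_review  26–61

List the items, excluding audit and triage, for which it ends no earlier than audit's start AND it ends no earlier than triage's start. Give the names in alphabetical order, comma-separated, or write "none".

planning, qa_pass, reindex, standup

Conditions: its end is no earlier than audit's start (X.end >= 0) AND its end is no earlier than triage's start (X.end >= 68).
build: end 39 >= 0? ✓; end 39 >= 68? ✗ → no.
design_review: end 61 >= 0? ✓; end 61 >= 68? ✗ → no.
handoff: end 59 >= 0? ✓; end 59 >= 68? ✗ → no.
planning: end 124 >= 0? ✓; end 124 >= 68? ✓ → yes.
qa_pass: end 71 >= 0? ✓; end 71 >= 68? ✓ → yes.
rehearsal: end 54 >= 0? ✓; end 54 >= 68? ✗ → no.
reindex: end 130 >= 0? ✓; end 130 >= 68? ✓ → yes.
standup: end 86 >= 0? ✓; end 86 >= 68? ✓ → yes.
Result: planning, qa_pass, reindex, standup.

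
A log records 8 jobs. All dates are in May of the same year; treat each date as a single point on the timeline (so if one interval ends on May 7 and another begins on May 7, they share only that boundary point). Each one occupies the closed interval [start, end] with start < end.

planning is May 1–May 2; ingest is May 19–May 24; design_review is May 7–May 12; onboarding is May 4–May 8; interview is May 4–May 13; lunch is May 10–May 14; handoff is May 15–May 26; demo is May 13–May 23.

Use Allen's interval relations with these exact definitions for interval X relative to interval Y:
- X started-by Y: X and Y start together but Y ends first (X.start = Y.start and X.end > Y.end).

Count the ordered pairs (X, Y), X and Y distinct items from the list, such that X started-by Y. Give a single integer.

Checking all 56 ordered pairs for relation 'started-by'; matching pairs in alphabetical order:
(interview, onboarding): interview started-by onboarding ✓
Count: 1.

1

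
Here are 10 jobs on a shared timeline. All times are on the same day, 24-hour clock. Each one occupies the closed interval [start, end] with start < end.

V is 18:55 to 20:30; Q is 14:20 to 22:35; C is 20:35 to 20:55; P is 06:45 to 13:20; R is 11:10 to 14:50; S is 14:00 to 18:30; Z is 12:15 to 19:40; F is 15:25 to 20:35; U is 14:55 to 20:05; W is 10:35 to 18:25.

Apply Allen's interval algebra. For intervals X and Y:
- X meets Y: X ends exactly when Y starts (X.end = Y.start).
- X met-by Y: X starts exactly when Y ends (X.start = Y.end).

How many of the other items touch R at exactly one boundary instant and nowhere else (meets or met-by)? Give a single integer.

0

Target R = [11:10, 14:50].
C [20:35, 20:55] → after → no.
F [15:25, 20:35] → after → no.
P [06:45, 13:20] → overlaps → no.
Q [14:20, 22:35] → overlapped-by → no.
S [14:00, 18:30] → overlapped-by → no.
U [14:55, 20:05] → after → no.
V [18:55, 20:30] → after → no.
W [10:35, 18:25] → contains → no.
Z [12:15, 19:40] → overlapped-by → no.
Total: 0.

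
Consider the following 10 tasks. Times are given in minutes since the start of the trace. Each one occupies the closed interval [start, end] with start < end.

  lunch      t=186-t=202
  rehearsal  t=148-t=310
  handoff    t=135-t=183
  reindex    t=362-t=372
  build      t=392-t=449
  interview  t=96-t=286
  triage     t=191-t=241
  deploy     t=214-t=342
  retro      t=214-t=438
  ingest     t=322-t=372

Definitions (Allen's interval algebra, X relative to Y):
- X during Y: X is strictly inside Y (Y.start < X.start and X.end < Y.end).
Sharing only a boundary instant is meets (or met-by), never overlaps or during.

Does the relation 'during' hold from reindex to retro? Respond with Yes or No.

Yes

reindex = [t=362, t=372], retro = [t=214, t=438].
Actual relation of reindex to retro: during.
Asked whether 'during' holds → Yes.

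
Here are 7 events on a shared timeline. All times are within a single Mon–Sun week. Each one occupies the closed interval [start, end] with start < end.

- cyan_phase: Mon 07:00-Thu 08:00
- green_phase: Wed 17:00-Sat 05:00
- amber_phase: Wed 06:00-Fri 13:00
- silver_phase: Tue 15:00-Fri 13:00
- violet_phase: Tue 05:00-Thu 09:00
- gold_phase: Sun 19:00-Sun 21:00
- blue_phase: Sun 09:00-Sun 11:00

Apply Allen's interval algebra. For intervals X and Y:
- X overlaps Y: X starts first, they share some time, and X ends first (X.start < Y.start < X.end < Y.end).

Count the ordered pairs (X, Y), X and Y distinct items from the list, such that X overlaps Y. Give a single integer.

Checking all 42 ordered pairs for relation 'overlaps'; matching pairs in alphabetical order:
(amber_phase, green_phase): amber_phase overlaps green_phase ✓
(cyan_phase, amber_phase): cyan_phase overlaps amber_phase ✓
(cyan_phase, green_phase): cyan_phase overlaps green_phase ✓
(cyan_phase, silver_phase): cyan_phase overlaps silver_phase ✓
(cyan_phase, violet_phase): cyan_phase overlaps violet_phase ✓
(silver_phase, green_phase): silver_phase overlaps green_phase ✓
(violet_phase, amber_phase): violet_phase overlaps amber_phase ✓
(violet_phase, green_phase): violet_phase overlaps green_phase ✓
(violet_phase, silver_phase): violet_phase overlaps silver_phase ✓
Count: 9.

9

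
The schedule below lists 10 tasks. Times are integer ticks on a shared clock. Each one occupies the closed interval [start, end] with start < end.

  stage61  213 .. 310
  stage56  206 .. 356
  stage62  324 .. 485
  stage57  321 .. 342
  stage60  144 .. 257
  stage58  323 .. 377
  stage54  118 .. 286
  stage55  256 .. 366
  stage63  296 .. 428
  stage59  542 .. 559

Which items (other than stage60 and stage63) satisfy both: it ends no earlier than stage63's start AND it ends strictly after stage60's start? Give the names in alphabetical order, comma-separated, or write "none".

Conditions: its end is no earlier than stage63's start (X.end >= 296) AND its end is strictly after stage60's start (X.end > 144).
stage54: end 286 >= 296? ✗; end 286 > 144? ✓ → no.
stage55: end 366 >= 296? ✓; end 366 > 144? ✓ → yes.
stage56: end 356 >= 296? ✓; end 356 > 144? ✓ → yes.
stage57: end 342 >= 296? ✓; end 342 > 144? ✓ → yes.
stage58: end 377 >= 296? ✓; end 377 > 144? ✓ → yes.
stage59: end 559 >= 296? ✓; end 559 > 144? ✓ → yes.
stage61: end 310 >= 296? ✓; end 310 > 144? ✓ → yes.
stage62: end 485 >= 296? ✓; end 485 > 144? ✓ → yes.
Result: stage55, stage56, stage57, stage58, stage59, stage61, stage62.

stage55, stage56, stage57, stage58, stage59, stage61, stage62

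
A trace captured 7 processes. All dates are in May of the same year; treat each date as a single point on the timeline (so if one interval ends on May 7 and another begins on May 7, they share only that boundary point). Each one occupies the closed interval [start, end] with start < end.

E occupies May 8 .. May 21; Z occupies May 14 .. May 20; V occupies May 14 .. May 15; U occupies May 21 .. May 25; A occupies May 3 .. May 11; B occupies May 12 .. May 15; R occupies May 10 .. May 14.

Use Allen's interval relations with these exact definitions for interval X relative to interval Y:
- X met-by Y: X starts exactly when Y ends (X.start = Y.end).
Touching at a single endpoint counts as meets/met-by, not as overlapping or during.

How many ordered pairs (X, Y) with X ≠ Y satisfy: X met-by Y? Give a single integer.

Checking all 42 ordered pairs for relation 'met-by'; matching pairs in alphabetical order:
(U, E): U met-by E ✓
(V, R): V met-by R ✓
(Z, R): Z met-by R ✓
Count: 3.

3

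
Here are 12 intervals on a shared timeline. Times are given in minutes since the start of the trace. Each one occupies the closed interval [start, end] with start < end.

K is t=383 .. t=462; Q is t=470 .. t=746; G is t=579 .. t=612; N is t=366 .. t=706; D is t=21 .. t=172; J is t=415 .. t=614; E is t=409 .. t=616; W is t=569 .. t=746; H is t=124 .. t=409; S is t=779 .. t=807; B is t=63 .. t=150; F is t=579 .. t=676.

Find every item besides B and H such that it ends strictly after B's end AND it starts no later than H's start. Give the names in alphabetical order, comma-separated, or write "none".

Conditions: its end is strictly after B's end (X.end > t=150) AND its start is no later than H's start (X.start <= t=124).
D: end t=172 > t=150? ✓; start t=21 <= t=124? ✓ → yes.
E: end t=616 > t=150? ✓; start t=409 <= t=124? ✗ → no.
F: end t=676 > t=150? ✓; start t=579 <= t=124? ✗ → no.
G: end t=612 > t=150? ✓; start t=579 <= t=124? ✗ → no.
J: end t=614 > t=150? ✓; start t=415 <= t=124? ✗ → no.
K: end t=462 > t=150? ✓; start t=383 <= t=124? ✗ → no.
N: end t=706 > t=150? ✓; start t=366 <= t=124? ✗ → no.
Q: end t=746 > t=150? ✓; start t=470 <= t=124? ✗ → no.
S: end t=807 > t=150? ✓; start t=779 <= t=124? ✗ → no.
W: end t=746 > t=150? ✓; start t=569 <= t=124? ✗ → no.
Result: D.

D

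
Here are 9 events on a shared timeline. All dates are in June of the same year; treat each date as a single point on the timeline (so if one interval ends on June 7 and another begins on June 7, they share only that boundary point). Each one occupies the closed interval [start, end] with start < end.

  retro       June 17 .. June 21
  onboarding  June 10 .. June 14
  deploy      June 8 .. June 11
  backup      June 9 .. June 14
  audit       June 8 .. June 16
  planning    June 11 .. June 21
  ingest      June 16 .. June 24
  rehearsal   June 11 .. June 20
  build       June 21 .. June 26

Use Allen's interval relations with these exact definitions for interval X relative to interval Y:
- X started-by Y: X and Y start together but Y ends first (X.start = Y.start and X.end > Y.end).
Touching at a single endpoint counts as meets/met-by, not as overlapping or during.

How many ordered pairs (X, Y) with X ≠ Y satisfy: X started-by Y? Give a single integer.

Checking all 72 ordered pairs for relation 'started-by'; matching pairs in alphabetical order:
(audit, deploy): audit started-by deploy ✓
(planning, rehearsal): planning started-by rehearsal ✓
Count: 2.

2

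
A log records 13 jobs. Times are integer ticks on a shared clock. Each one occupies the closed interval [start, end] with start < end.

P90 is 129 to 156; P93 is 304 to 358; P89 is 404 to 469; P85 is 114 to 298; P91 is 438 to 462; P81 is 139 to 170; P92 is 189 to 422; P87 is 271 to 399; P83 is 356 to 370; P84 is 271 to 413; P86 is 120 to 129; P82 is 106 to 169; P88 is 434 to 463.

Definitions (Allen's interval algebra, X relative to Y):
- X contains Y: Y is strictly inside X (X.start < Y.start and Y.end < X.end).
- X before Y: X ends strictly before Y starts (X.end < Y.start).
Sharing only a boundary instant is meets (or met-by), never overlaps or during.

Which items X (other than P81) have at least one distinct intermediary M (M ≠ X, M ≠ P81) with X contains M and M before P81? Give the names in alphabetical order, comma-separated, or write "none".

Target P81 = [139, 170].
Intermediaries M with M before P81: P86.
Via P86 — items with X contains P86: P82, P85.
Union: P82, P85.

P82, P85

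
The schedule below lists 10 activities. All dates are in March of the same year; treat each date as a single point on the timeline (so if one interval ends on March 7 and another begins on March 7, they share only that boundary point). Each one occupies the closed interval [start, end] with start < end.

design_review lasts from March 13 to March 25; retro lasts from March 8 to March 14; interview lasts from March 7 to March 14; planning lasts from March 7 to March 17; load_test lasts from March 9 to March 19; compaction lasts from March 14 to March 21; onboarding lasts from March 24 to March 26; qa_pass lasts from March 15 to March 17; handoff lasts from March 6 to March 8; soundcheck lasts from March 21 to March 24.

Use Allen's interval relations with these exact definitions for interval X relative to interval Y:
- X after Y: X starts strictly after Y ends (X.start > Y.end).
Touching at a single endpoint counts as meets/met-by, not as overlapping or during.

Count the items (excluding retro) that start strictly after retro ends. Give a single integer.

Target retro = [March 8, March 14].
compaction [March 14, March 21] → met-by → no.
design_review [March 13, March 25] → overlapped-by → no.
handoff [March 6, March 8] → meets → no.
interview [March 7, March 14] → finished-by → no.
load_test [March 9, March 19] → overlapped-by → no.
onboarding [March 24, March 26] → after → counts.
planning [March 7, March 17] → contains → no.
qa_pass [March 15, March 17] → after → counts.
soundcheck [March 21, March 24] → after → counts.
Total: 3.

3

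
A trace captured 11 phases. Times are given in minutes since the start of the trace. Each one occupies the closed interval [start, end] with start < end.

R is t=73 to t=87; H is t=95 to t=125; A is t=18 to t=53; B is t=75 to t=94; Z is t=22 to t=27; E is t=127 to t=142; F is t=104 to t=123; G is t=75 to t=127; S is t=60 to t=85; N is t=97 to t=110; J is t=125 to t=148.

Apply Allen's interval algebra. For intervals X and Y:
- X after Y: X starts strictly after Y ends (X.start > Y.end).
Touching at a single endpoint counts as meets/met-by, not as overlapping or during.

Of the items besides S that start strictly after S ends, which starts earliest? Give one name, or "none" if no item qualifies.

Target S = [t=60, t=85].
A [t=18, t=53] → before → excluded.
B [t=75, t=94] → overlapped-by → excluded.
E [t=127, t=142] → after → candidate.
F [t=104, t=123] → after → candidate.
G [t=75, t=127] → overlapped-by → excluded.
H [t=95, t=125] → after → candidate.
J [t=125, t=148] → after → candidate.
N [t=97, t=110] → after → candidate.
R [t=73, t=87] → overlapped-by → excluded.
Z [t=22, t=27] → before → excluded.
Among candidates, earliest start is t=95 → H.

H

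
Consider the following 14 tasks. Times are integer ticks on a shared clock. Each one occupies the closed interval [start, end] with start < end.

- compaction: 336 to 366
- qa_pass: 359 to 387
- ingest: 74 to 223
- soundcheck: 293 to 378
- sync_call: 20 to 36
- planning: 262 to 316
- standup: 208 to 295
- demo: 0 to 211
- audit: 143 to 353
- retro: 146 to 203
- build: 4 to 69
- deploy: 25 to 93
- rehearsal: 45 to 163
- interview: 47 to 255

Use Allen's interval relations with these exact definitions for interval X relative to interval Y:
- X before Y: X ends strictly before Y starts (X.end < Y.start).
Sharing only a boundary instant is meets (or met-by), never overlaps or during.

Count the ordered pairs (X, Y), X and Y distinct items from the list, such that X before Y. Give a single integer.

Checking all 182 ordered pairs for relation 'before'; matching pairs in alphabetical order:
(audit, qa_pass): audit before qa_pass ✓
(build, audit): build before audit ✓
(build, compaction): build before compaction ✓
(build, ingest): build before ingest ✓
(build, planning): build before planning ✓
(build, qa_pass): build before qa_pass ✓
(build, retro): build before retro ✓
(build, soundcheck): build before soundcheck ✓
(build, standup): build before standup ✓
(demo, compaction): demo before compaction ✓
(demo, planning): demo before planning ✓
(demo, qa_pass): demo before qa_pass ✓
(demo, soundcheck): demo before soundcheck ✓
(deploy, audit): deploy before audit ✓
(deploy, compaction): deploy before compaction ✓
(deploy, planning): deploy before planning ✓
(deploy, qa_pass): deploy before qa_pass ✓
(deploy, retro): deploy before retro ✓
(deploy, soundcheck): deploy before soundcheck ✓
(deploy, standup): deploy before standup ✓
(ingest, compaction): ingest before compaction ✓
(ingest, planning): ingest before planning ✓
(ingest, qa_pass): ingest before qa_pass ✓
(ingest, soundcheck): ingest before soundcheck ✓
... plus 28 further pairs not listed.
Count: 52.

52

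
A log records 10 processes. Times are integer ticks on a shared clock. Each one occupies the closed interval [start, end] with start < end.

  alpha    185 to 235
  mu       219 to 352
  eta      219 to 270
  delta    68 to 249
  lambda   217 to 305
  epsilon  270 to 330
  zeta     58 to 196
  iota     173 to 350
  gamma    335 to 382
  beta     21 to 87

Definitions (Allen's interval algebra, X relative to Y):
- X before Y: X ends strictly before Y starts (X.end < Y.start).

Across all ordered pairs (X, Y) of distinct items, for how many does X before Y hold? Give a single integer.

Checking all 90 ordered pairs for relation 'before'; matching pairs in alphabetical order:
(alpha, epsilon): alpha before epsilon ✓
(alpha, gamma): alpha before gamma ✓
(beta, alpha): beta before alpha ✓
(beta, epsilon): beta before epsilon ✓
(beta, eta): beta before eta ✓
(beta, gamma): beta before gamma ✓
(beta, iota): beta before iota ✓
(beta, lambda): beta before lambda ✓
(beta, mu): beta before mu ✓
(delta, epsilon): delta before epsilon ✓
(delta, gamma): delta before gamma ✓
(epsilon, gamma): epsilon before gamma ✓
(eta, gamma): eta before gamma ✓
(lambda, gamma): lambda before gamma ✓
(zeta, epsilon): zeta before epsilon ✓
(zeta, eta): zeta before eta ✓
(zeta, gamma): zeta before gamma ✓
(zeta, lambda): zeta before lambda ✓
(zeta, mu): zeta before mu ✓
Count: 19.

19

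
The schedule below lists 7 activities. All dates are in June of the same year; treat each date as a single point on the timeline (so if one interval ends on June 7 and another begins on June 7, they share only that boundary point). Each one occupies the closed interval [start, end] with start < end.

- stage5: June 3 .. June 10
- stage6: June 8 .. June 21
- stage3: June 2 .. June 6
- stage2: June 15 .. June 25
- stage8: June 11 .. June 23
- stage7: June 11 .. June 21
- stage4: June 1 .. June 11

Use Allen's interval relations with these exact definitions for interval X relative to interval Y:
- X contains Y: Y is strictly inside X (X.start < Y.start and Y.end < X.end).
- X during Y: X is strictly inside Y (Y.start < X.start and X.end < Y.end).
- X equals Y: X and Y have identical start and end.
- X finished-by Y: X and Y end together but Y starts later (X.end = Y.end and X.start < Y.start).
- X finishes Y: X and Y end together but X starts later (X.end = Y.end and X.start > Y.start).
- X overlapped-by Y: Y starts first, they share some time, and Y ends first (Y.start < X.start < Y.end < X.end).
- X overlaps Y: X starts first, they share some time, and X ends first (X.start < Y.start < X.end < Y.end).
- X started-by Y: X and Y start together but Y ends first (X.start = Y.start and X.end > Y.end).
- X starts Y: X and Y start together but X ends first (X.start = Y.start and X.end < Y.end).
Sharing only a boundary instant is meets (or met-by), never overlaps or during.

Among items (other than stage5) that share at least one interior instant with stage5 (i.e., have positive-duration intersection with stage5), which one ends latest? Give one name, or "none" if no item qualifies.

stage6

Target stage5 = [June 3, June 10].
stage2 [June 15, June 25] → after → excluded.
stage3 [June 2, June 6] → overlaps → candidate.
stage4 [June 1, June 11] → contains → candidate.
stage6 [June 8, June 21] → overlapped-by → candidate.
stage7 [June 11, June 21] → after → excluded.
stage8 [June 11, June 23] → after → excluded.
Among candidates, latest end is June 21 → stage6.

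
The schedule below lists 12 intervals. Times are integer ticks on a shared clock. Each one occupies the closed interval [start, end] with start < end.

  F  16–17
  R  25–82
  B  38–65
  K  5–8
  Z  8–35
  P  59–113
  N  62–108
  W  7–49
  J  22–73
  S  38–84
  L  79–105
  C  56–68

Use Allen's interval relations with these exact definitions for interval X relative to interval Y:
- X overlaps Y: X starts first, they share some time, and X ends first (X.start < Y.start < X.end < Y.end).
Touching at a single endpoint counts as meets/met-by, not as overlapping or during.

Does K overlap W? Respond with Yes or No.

K = [5, 8], W = [7, 49].
Actual relation of K to W: overlaps.
Asked whether 'overlaps' holds → Yes.

Yes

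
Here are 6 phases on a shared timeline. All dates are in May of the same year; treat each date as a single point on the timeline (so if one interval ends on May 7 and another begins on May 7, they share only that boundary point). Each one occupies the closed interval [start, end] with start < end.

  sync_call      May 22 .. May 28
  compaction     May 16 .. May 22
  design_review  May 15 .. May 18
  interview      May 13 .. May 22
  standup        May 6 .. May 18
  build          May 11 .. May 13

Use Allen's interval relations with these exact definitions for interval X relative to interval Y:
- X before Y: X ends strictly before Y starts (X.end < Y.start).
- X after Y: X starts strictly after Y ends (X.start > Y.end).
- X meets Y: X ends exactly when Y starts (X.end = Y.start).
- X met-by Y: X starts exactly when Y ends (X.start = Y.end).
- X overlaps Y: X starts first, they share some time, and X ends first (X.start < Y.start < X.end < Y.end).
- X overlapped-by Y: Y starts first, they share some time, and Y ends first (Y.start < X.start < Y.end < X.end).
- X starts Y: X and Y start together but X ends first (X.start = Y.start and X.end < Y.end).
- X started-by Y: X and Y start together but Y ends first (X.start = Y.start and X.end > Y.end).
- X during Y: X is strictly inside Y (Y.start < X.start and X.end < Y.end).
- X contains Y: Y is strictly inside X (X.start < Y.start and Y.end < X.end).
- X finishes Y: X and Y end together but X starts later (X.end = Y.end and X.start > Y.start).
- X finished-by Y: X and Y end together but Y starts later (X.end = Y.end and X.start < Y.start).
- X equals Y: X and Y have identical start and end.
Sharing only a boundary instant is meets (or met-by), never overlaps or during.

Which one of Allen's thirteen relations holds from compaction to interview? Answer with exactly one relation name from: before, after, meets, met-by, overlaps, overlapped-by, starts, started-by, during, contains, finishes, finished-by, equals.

finishes

compaction = [May 16, May 22]; interview = [May 13, May 22].
Compare endpoints: compaction.start > interview.start, compaction.start < interview.end, compaction.end > interview.start, compaction.end = interview.end.
That pattern is 'finishes'.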